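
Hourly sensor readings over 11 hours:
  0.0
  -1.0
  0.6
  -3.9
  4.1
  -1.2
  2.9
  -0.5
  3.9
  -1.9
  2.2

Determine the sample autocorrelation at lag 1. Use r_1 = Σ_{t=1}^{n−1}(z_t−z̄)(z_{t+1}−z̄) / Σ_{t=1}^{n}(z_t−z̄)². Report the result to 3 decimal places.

Mean z̄ = (0.0 − 1.0 + 0.6 − 3.9 + 4.1 − 1.2 + 2.9 − 0.5 + 3.9 − 1.9 + 2.2)/11 = 0.4727
Numerator Σ_{t=1}^{10}(z_t−z̄)(z_{t+1}−z̄) = -43.9617
Denominator Σ(z_t−z̄)² = 64.6818
r_1 = -43.9617 / 64.6818 = -0.680

-0.680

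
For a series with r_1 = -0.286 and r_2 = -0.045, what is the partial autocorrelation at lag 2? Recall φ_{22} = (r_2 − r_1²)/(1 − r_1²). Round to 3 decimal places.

φ_{22} = (r_2 − r_1²) / (1 − r_1²)
r_1² = (-0.286)² = 0.081796
Numerator = -0.045 − 0.0818 = -0.1268; denominator = 1 − 0.0818 = 0.9182
φ_{22} = -0.1268 / 0.9182 = -0.138

-0.138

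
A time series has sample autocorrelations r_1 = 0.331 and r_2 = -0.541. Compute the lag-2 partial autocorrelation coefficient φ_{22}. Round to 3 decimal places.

-0.731

φ_{22} = (r_2 − r_1²) / (1 − r_1²)
r_1² = (0.331)² = 0.109561
Numerator = -0.541 − 0.1096 = -0.6506; denominator = 1 − 0.1096 = 0.8904
φ_{22} = -0.6506 / 0.8904 = -0.731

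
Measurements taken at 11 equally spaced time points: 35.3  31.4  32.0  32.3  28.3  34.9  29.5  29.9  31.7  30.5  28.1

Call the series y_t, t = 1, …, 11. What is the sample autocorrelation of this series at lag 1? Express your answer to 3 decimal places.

Mean ȳ = (35.3 + 31.4 + 32.0 + 32.3 + 28.3 + 34.9 + 29.5 + 29.9 + 31.7 + 30.5 + 28.1)/11 = 31.2636
Numerator Σ_{t=1}^{10}(y_t−ȳ)(y_{t+1}−ȳ) = -14.9550
Denominator Σ(y_t−ȳ)² = 55.6855
r_1 = -14.9550 / 55.6855 = -0.269

-0.269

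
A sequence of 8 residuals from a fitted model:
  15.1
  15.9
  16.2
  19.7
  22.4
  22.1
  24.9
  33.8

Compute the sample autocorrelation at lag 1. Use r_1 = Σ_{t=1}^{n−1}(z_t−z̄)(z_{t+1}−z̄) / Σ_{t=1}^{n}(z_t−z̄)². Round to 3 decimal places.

0.434

Mean z̄ = (15.1 + 15.9 + 16.2 + 19.7 + 22.4 + 22.1 + 24.9 + 33.8)/8 = 21.2625
Σ(z_t−z̄)(z_{t+1}−z̄) = (33.0464) + (27.1477) + (7.9102) + (-1.7773) + (0.9527) + (3.0464) + (45.6052) = 115.9311
Denominator Σ(z_t−z̄)² = 267.2188
r_1 = 115.9311 / 267.2188 = 0.434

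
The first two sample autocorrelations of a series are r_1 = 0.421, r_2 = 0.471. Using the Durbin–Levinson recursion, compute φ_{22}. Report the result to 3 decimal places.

0.357

φ_{22} = (r_2 − r_1²) / (1 − r_1²)
r_1² = (0.421)² = 0.177241
Numerator = 0.471 − 0.1772 = 0.2938; denominator = 1 − 0.1772 = 0.8228
φ_{22} = 0.2938 / 0.8228 = 0.357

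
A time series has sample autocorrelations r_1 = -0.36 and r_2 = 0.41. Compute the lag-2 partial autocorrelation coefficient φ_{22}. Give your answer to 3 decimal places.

φ_{22} = (r_2 − r_1²) / (1 − r_1²)
r_1² = (-0.36)² = 0.1296
Numerator = 0.41 − 0.1296 = 0.2804; denominator = 1 − 0.1296 = 0.8704
φ_{22} = 0.2804 / 0.8704 = 0.322

0.322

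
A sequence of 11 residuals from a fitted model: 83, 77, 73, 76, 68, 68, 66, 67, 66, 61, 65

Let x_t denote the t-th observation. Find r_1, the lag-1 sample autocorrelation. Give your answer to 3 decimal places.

Mean x̄ = (83 + 77 + 73 + 76 + 68 + 68 + 66 + 67 + 66 + 61 + 65)/11 = 70.0000
Numerator Σ_{t=1}^{10}(x_t−x̄)(x_{t+1}−x̄) = 235.0000
Denominator Σ(x_t−x̄)² = 418.0000
r_1 = 235.0000 / 418.0000 = 0.562

0.562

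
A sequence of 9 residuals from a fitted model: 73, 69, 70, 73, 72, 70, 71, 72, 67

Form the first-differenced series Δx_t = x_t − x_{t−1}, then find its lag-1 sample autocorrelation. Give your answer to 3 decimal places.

-0.118

First differences Δx: -4, 1, 3, -1, -2, 1, 1, -5
Mean of differences = -0.7500
Numerator Σ(Δx_t−Δx̄)(Δx_{t+1}−Δx̄) = -6.3125
Denominator Σ(Δx_t−Δx̄)² = 53.5000
r_1(Δx) = -6.3125 / 53.5000 = -0.118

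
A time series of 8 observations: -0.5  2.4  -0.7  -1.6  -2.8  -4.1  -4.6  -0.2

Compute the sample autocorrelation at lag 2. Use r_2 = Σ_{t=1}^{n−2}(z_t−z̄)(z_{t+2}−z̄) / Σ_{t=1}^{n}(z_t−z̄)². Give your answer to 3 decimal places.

0.007

Mean z̄ = (-0.5 + 2.4 − 0.7 − 1.6 − 2.8 − 4.1 − 4.6 − 0.2)/8 = -1.5125
Deviations from mean: 1.0125, 3.9125, 0.8125, -0.0875, -1.2875, -2.5875, -3.0875, 1.3125
Numerator Σ_{t=1}^{6}(z_t−z̄)(z_{t+2}−z̄) = 0.2397
Denominator Σ(z_t−z̄)² = 36.6088
r_2 = 0.2397 / 36.6088 = 0.007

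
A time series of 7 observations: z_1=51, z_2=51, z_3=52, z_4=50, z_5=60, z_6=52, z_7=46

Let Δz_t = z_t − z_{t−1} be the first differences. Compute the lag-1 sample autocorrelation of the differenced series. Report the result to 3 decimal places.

-0.268

First differences Δz: 0, 1, -2, 10, -8, -6
Mean of differences = -0.8333
Numerator Σ(Δz_t−Δz̄)(Δz_{t+1}−Δz̄) = -53.8611
Denominator Σ(Δz_t−Δz̄)² = 200.8333
r_1(Δz) = -53.8611 / 200.8333 = -0.268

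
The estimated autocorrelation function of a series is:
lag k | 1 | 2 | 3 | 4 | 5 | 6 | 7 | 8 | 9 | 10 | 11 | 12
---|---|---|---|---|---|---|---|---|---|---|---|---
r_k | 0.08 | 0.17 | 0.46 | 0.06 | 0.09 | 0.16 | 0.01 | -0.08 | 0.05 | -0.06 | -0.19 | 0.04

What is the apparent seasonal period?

The largest autocorrelation is r_3 = 0.46; the remaining lags stay at or below 0.17.
The dominant spike at lag 3 indicates a seasonal period of 3.

3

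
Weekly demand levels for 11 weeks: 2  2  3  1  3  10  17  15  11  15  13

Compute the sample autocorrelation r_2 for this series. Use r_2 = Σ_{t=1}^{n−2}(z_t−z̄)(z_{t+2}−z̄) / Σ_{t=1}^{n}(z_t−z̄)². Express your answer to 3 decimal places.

Mean z̄ = (2 + 2 + 3 + 1 + 3 + 10 + 17 + 15 + 11 + 15 + 13)/11 = 8.3636
Numerator Σ_{t=1}^{9}(z_t−z̄)(z_{t+2}−z̄) = 141.2810
Denominator Σ(z_t−z̄)² = 386.5455
r_2 = 141.2810 / 386.5455 = 0.365

0.365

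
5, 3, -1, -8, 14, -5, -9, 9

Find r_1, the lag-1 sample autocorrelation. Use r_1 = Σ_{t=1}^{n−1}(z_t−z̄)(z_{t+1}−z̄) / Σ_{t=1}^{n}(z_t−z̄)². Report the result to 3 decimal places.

Mean z̄ = (5 + 3 − 1 − 8 + 14 − 5 − 9 + 9)/8 = 1.0000
Deviations from mean: 4.0000, 2.0000, -2.0000, -9.0000, 13.0000, -6.0000, -10.0000, 8.0000
Numerator Σ_{t=1}^{7}(z_t−z̄)(z_{t+1}−z̄) = -193.0000
Denominator Σ(z_t−z̄)² = 474.0000
r_1 = -193.0000 / 474.0000 = -0.407

-0.407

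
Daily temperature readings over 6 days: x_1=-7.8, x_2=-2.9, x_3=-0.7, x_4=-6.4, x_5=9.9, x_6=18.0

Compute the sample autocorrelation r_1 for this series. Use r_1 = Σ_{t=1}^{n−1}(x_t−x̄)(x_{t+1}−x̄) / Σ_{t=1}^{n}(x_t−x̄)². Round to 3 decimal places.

Mean x̄ = (-7.8 − 2.9 − 0.7 − 6.4 + 9.9 + 18.0)/6 = 1.6833
Numerator Σ_{t=1}^{5}(x_t−x̄)(x_{t+1}−x̄) = 141.3047
Denominator Σ(x_t−x̄)² = 515.7083
r_1 = 141.3047 / 515.7083 = 0.274

0.274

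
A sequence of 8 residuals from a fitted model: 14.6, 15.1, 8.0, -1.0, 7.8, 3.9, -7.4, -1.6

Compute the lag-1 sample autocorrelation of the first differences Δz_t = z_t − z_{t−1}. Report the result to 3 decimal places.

First differences Δz: 0.5, -7.1, -9.0, 8.8, -3.9, -11.3, 5.8
Mean of differences = -2.3143
Numerator Σ(Δz_t−Δz̄)(Δz_{t+1}−Δz̄) = -132.0673
Denominator Σ(Δz_t−Δz̄)² = 348.1486
r_1(Δz) = -132.0673 / 348.1486 = -0.379

-0.379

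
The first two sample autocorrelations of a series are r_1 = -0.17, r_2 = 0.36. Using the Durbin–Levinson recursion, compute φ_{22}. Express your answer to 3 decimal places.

0.341

φ_{22} = (r_2 − r_1²) / (1 − r_1²)
r_1² = (-0.17)² = 0.0289
Numerator = 0.36 − 0.0289 = 0.3311; denominator = 1 − 0.0289 = 0.9711
φ_{22} = 0.3311 / 0.9711 = 0.341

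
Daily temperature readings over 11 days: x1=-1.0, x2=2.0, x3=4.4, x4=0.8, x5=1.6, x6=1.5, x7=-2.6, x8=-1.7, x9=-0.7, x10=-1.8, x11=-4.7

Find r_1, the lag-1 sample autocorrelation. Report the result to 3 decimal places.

Mean x̄ = (-1.0 + 2.0 + 4.4 + 0.8 + 1.6 + 1.5 − 2.6 − 1.7 − 0.7 − 1.8 − 4.7)/11 = -0.2000
Numerator Σ_{t=1}^{10}(x_t−x̄)(x_{t+1}−x̄) = 26.0900
Denominator Σ(x_t−x̄)² = 64.8400
r_1 = 26.0900 / 64.8400 = 0.402

0.402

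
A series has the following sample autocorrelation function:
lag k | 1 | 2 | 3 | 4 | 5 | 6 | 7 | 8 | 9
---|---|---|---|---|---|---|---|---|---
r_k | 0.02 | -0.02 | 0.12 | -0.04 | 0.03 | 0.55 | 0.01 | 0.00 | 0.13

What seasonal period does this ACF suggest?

6

The largest autocorrelation is r_6 = 0.55; the remaining lags stay at or below 0.13.
The dominant spike at lag 6 indicates a seasonal period of 6.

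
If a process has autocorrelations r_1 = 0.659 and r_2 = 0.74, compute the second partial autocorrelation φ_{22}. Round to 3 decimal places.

φ_{22} = (r_2 − r_1²) / (1 − r_1²)
r_1² = (0.659)² = 0.434281
Numerator = 0.74 − 0.4343 = 0.3057; denominator = 1 − 0.4343 = 0.5657
φ_{22} = 0.3057 / 0.5657 = 0.540

0.540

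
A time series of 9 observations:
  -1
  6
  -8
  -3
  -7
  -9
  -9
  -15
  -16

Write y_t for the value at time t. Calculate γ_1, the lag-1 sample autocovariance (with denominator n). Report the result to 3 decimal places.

Mean ȳ = (-1 + 6 − 8 − 3 − 7 − 9 − 9 − 15 − 16)/9 = -6.8889
Σ_{t=1}^{8}(y_t−ȳ)(y_{t+1}−ȳ) = 152.5432
γ_1 = 152.5432 / 9 = 16.949

16.949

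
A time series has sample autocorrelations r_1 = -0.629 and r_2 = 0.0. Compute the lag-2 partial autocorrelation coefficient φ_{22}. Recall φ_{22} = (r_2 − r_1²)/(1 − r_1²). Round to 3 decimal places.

φ_{22} = (r_2 − r_1²) / (1 − r_1²)
r_1² = (-0.629)² = 0.395641
Numerator = 0.0 − 0.3956 = -0.3956; denominator = 1 − 0.3956 = 0.6044
φ_{22} = -0.3956 / 0.6044 = -0.655

-0.655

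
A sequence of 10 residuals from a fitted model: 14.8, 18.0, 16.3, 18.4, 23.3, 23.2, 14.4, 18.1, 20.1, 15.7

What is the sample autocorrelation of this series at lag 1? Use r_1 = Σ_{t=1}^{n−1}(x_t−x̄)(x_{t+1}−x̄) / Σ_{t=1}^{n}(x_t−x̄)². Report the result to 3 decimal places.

0.038

Mean x̄ = (14.8 + 18.0 + 16.3 + 18.4 + 23.3 + 23.2 + 14.4 + 18.1 + 20.1 + 15.7)/10 = 18.2300
Numerator Σ_{t=1}^{9}(x_t−x̄)(x_{t+1}−x̄) = 3.4531
Denominator Σ(x_t−x̄)² = 90.5610
r_1 = 3.4531 / 90.5610 = 0.038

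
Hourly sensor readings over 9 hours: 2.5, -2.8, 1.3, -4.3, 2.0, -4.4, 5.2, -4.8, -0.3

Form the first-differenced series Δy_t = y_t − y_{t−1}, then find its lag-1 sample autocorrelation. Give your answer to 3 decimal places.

-0.878

First differences Δy: -5.3, 4.1, -5.6, 6.3, -6.4, 9.6, -10.0, 4.5
Mean of differences = -0.3500
Numerator Σ(Δy_t−Δȳ)(Δy_{t+1}−Δȳ) = -323.5525
Denominator Σ(Δy_t−Δȳ)² = 368.3400
r_1(Δy) = -323.5525 / 368.3400 = -0.878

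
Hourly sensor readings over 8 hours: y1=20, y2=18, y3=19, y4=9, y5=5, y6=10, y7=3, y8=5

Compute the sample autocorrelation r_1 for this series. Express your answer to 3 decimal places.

0.529

Mean ȳ = (20 + 18 + 19 + 9 + 5 + 10 + 3 + 5)/8 = 11.1250
Σ(y_t−ȳ)(y_{t+1}−ȳ) = (61.0156) + (54.1406) + (-16.7344) + (13.0156) + (6.8906) + (9.1406) + (49.7656) = 177.2344
Denominator Σ(y_t−ȳ)² = 334.8750
r_1 = 177.2344 / 334.8750 = 0.529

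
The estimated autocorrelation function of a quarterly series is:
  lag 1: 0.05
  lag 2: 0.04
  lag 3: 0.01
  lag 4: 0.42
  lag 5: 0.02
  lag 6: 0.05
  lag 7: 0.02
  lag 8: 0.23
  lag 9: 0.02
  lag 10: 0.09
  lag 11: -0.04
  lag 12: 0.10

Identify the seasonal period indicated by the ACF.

4

The largest autocorrelation is r_4 = 0.42, with a weaker echo at lag 8 (0.23); the remaining lags stay at or below 0.10.
The dominant spike at lag 4 indicates a seasonal period of 4.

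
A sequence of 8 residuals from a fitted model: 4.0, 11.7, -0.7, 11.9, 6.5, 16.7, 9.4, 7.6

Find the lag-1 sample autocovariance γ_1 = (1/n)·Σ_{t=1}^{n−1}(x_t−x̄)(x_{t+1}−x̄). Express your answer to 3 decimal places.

-11.407

Mean x̄ = (4.0 + 11.7 − 0.7 + 11.9 + 6.5 + 16.7 + 9.4 + 7.6)/8 = 8.3875
Σ_{t=1}^{7}(x_t−x̄)(x_{t+1}−x̄) = -91.2564
γ_1 = -91.2564 / 8 = -11.407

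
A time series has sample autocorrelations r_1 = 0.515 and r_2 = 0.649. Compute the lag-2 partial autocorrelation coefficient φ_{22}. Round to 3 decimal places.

φ_{22} = (r_2 − r_1²) / (1 − r_1²)
r_1² = (0.515)² = 0.265225
Numerator = 0.649 − 0.2652 = 0.3838; denominator = 1 − 0.2652 = 0.7348
φ_{22} = 0.3838 / 0.7348 = 0.522

0.522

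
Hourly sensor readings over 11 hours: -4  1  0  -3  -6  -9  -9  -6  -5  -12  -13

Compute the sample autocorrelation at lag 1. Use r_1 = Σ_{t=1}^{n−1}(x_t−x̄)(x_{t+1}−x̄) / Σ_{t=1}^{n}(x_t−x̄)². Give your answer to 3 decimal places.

Mean x̄ = (-4 + 1 + 0 − 3 − 6 − 9 − 9 − 6 − 5 − 12 − 13)/11 = -6.0000
Numerator Σ_{t=1}^{10}(x_t−x̄)(x_{t+1}−x̄) = 119.0000
Denominator Σ(x_t−x̄)² = 202.0000
r_1 = 119.0000 / 202.0000 = 0.589

0.589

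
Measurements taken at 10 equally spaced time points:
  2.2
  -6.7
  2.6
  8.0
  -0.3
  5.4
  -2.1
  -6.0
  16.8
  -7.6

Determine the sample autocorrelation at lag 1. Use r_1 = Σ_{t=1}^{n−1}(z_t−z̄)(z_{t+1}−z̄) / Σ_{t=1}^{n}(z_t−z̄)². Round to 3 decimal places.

Mean z̄ = (2.2 − 6.7 + 2.6 + 8.0 − 0.3 + 5.4 − 2.1 − 6.0 + 16.8 − 7.6)/10 = 1.2300
Numerator Σ_{t=1}^{9}(z_t−z̄)(z_{t+1}−z̄) = -265.8839
Denominator Σ(z_t−z̄)² = 515.0210
r_1 = -265.8839 / 515.0210 = -0.516

-0.516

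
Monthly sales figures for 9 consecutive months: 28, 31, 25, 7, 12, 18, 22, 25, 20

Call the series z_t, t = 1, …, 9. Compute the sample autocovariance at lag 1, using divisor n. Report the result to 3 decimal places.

22.579

Mean z̄ = (28 + 31 + 25 + 7 + 12 + 18 + 22 + 25 + 20)/9 = 20.8889
Σ_{t=1}^{8}(z_t−z̄)(z_{t+1}−z̄) = 203.2099
γ_1 = 203.2099 / 9 = 22.579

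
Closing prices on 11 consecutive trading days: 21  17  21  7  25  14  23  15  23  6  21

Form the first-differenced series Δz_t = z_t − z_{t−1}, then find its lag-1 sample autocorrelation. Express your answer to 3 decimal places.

First differences Δz: -4, 4, -14, 18, -11, 9, -8, 8, -17, 15
Mean of differences = 0.0000
Numerator Σ(Δz_t−Δz̄)(Δz_{t+1}−Δz̄) = -1148.0000
Denominator Σ(Δz_t−Δz̄)² = 1396.0000
r_1(Δz) = -1148.0000 / 1396.0000 = -0.822

-0.822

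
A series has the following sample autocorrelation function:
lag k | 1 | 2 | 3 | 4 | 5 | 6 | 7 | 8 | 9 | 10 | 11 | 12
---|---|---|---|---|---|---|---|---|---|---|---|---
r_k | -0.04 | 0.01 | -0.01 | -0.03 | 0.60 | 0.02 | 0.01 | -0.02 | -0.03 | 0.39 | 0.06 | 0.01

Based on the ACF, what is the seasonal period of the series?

The largest autocorrelation is r_5 = 0.60, with a weaker echo at lag 10 (0.39); the remaining lags stay at or below 0.06.
The dominant spike at lag 5 indicates a seasonal period of 5.

5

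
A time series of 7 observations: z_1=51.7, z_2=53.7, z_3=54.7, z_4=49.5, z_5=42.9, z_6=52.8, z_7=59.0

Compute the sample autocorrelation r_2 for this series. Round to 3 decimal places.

Mean z̄ = (51.7 + 53.7 + 54.7 + 49.5 + 42.9 + 52.8 + 59.0)/7 = 52.0429
Deviations from mean: -0.3429, 1.6571, 2.6571, -2.5429, -9.1429, 0.7571, 6.9571
Σ(z_t−z̄)(z_{t+2}−z̄) = (-0.9110) + (-4.2139) + (-24.2939) + (-1.9253) + (-63.6082) = -94.9522
Denominator Σ(z_t−z̄)² = 148.9571
r_2 = -94.9522 / 148.9571 = -0.637

-0.637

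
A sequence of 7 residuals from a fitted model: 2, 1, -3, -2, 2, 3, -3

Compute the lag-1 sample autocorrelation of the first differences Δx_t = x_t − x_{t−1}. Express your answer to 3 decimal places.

0.044

First differences Δx: -1, -4, 1, 4, 1, -6
Mean of differences = -0.8333
Numerator Σ(Δx_t−Δx̄)(Δx_{t+1}−Δx̄) = 2.9722
Denominator Σ(Δx_t−Δx̄)² = 66.8333
r_1(Δx) = 2.9722 / 66.8333 = 0.044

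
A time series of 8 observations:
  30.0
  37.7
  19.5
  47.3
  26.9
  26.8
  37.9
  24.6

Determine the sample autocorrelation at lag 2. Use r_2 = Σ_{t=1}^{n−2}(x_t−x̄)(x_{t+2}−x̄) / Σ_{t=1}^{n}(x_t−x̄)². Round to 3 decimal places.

0.175

Mean x̄ = (30.0 + 37.7 + 19.5 + 47.3 + 26.9 + 26.8 + 37.9 + 24.6)/8 = 31.3375
Numerator Σ_{t=1}^{6}(x_t−x̄)(x_{t+2}−x̄) = 98.9434
Denominator Σ(x_t−x̄)² = 565.9388
r_2 = 98.9434 / 565.9388 = 0.175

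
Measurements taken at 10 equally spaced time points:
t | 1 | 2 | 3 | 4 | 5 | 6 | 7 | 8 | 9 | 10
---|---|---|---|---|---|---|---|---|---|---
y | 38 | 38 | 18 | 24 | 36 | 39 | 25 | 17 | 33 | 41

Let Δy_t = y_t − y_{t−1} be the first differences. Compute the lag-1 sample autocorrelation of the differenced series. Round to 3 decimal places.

First differences Δy: 0, -20, 6, 12, 3, -14, -8, 16, 8
Mean of differences = 0.3333
Numerator Σ(Δy_t−Δȳ)(Δy_{t+1}−Δȳ) = 59.5556
Denominator Σ(Δy_t−Δȳ)² = 1168.0000
r_1(Δy) = 59.5556 / 1168.0000 = 0.051

0.051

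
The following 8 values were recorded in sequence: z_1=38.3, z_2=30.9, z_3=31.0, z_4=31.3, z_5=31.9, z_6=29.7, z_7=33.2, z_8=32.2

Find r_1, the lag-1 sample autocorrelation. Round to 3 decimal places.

-0.128

Mean z̄ = (38.3 + 30.9 + 31.0 + 31.3 + 31.9 + 29.7 + 33.2 + 32.2)/8 = 32.3125
Σ(z_t−z̄)(z_{t+1}−z̄) = (-8.4573) + (1.8539) + (1.3289) + (0.4177) + (1.0777) + (-2.3186) + (-0.0998) = -6.1977
Denominator Σ(z_t−z̄)² = 48.3888
r_1 = -6.1977 / 48.3888 = -0.128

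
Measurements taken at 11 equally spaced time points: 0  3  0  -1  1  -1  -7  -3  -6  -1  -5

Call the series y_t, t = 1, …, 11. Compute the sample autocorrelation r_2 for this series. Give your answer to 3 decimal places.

0.329

Mean ȳ = (0 + 3 + 0 − 1 + 1 − 1 − 7 − 3 − 6 − 1 − 5)/11 = -1.8182
Numerator Σ_{t=1}^{9}(y_t−ȳ)(y_{t+2}−ȳ) = 31.4793
Denominator Σ(y_t−ȳ)² = 95.6364
r_2 = 31.4793 / 95.6364 = 0.329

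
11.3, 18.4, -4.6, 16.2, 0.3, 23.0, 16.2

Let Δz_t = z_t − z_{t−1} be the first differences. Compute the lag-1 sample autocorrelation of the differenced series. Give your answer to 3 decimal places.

First differences Δz: 7.1, -23.0, 20.8, -15.9, 22.7, -6.8
Mean of differences = 0.8167
Numerator Σ(Δz_t−Δz̄)(Δz_{t+1}−Δz̄) = -1492.1336
Denominator Σ(Δz_t−Δz̄)² = 1822.3883
r_1(Δz) = -1492.1336 / 1822.3883 = -0.819

-0.819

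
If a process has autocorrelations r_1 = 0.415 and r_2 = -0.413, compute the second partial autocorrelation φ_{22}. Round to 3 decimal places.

φ_{22} = (r_2 − r_1²) / (1 − r_1²)
r_1² = (0.415)² = 0.172225
Numerator = -0.413 − 0.1722 = -0.5852; denominator = 1 − 0.1722 = 0.8278
φ_{22} = -0.5852 / 0.8278 = -0.707

-0.707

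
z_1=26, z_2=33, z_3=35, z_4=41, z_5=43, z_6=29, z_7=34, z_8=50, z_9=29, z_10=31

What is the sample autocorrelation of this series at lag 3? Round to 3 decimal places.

Mean z̄ = (26 + 33 + 35 + 41 + 43 + 29 + 34 + 50 + 29 + 31)/10 = 35.1000
Numerator Σ_{t=1}^{7}(z_t−z̄)(z_{t+3}−z̄) = 83.2700
Denominator Σ(z_t−z̄)² = 498.9000
r_3 = 83.2700 / 498.9000 = 0.167

0.167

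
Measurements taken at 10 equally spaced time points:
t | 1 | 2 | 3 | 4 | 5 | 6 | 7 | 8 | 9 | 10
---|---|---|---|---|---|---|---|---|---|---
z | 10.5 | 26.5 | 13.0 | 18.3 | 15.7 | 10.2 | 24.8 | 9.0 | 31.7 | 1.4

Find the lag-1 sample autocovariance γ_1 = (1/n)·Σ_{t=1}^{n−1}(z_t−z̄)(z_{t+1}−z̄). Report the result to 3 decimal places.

-54.920

Mean z̄ = (10.5 + 26.5 + 13.0 + 18.3 + 15.7 + 10.2 + 24.8 + 9.0 + 31.7 + 1.4)/10 = 16.1100
Σ_{t=1}^{9}(z_t−z̄)(z_{t+1}−z̄) = -549.2041
γ_1 = -549.2041 / 10 = -54.920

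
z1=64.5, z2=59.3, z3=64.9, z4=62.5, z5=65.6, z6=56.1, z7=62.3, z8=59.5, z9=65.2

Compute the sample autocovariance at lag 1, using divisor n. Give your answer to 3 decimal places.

Mean z̄ = (64.5 + 59.3 + 64.9 + 62.5 + 65.6 + 56.1 + 62.3 + 59.5 + 65.2)/9 = 62.2111
Σ_{t=1}^{8}(z_t−z̄)(z_{t+1}−z̄) = -42.3323
γ_1 = -42.3323 / 9 = -4.704

-4.704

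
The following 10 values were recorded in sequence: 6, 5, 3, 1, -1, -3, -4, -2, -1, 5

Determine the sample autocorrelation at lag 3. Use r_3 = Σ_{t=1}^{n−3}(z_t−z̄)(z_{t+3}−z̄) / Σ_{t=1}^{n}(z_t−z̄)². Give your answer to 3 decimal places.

-0.195

Mean z̄ = (6 + 5 + 3 + 1 − 1 − 3 − 4 − 2 − 1 + 5)/10 = 0.9000
Σ(z_t−z̄)(z_{t+3}−z̄) = (0.5100) + (-7.7900) + (-8.1900) + (-0.4900) + (5.5100) + (7.4100) + (-20.0900) = -23.1300
Denominator Σ(z_t−z̄)² = 118.9000
r_3 = -23.1300 / 118.9000 = -0.195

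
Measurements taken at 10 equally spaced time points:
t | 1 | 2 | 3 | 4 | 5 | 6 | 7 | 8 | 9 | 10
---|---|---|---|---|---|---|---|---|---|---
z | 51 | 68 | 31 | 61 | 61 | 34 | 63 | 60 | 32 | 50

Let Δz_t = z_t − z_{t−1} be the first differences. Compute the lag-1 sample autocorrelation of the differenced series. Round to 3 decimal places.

First differences Δz: 17, -37, 30, 0, -27, 29, -3, -28, 18
Mean of differences = -0.1111
Numerator Σ(Δz_t−Δz̄)(Δz_{t+1}−Δz̄) = -3033.0123
Denominator Σ(Δz_t−Δz̄)² = 5244.8889
r_1(Δz) = -3033.0123 / 5244.8889 = -0.578

-0.578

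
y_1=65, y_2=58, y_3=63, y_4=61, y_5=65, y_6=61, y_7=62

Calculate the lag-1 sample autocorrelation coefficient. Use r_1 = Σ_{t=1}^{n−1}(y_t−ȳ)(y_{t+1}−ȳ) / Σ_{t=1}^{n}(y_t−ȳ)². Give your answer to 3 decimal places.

-0.617

Mean ȳ = (65 + 58 + 63 + 61 + 65 + 61 + 62)/7 = 62.1429
Deviations from mean: 2.8571, -4.1429, 0.8571, -1.1429, 2.8571, -1.1429, -0.1429
Σ(y_t−ȳ)(y_{t+1}−ȳ) = (-11.8367) + (-3.5510) + (-0.9796) + (-3.2653) + (-3.2653) + (0.1633) = -22.7347
Denominator Σ(y_t−ȳ)² = 36.8571
r_1 = -22.7347 / 36.8571 = -0.617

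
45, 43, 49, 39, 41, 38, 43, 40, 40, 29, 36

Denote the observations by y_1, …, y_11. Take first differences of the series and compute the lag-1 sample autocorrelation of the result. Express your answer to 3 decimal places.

First differences Δy: -2, 6, -10, 2, -3, 5, -3, 0, -11, 7
Mean of differences = -0.9000
Numerator Σ(Δy_t−Δȳ)(Δy_{t+1}−Δȳ) = -218.4100
Denominator Σ(Δy_t−Δȳ)² = 348.9000
r_1(Δy) = -218.4100 / 348.9000 = -0.626

-0.626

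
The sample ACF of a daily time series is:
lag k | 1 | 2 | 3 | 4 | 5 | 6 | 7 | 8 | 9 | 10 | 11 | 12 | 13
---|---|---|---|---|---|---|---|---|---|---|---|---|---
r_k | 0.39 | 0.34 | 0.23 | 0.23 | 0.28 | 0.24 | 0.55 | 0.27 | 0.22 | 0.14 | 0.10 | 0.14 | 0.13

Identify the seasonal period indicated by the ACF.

7

The largest autocorrelation is r_7 = 0.55; the remaining lags stay at or below 0.39. The elevated value at lag 1 (0.39), dropping to 0.34 at lag 2, reflects decaying short-term dependence rather than seasonality.
The dominant spike at lag 7 indicates a seasonal period of 7.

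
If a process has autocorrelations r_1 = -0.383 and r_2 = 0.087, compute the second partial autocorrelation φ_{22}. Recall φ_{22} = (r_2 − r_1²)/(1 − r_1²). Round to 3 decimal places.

-0.070

φ_{22} = (r_2 − r_1²) / (1 − r_1²)
r_1² = (-0.383)² = 0.146689
Numerator = 0.087 − 0.1467 = -0.0597; denominator = 1 − 0.1467 = 0.8533
φ_{22} = -0.0597 / 0.8533 = -0.070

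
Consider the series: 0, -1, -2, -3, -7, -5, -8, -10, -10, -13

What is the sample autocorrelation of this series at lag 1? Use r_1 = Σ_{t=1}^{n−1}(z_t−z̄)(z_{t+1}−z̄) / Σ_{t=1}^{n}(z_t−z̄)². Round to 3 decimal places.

Mean z̄ = (0 − 1 − 2 − 3 − 7 − 5 − 8 − 10 − 10 − 13)/10 = -5.9000
Numerator Σ_{t=1}^{9}(z_t−z̄)(z_{t+1}−z̄) = 107.7900
Denominator Σ(z_t−z̄)² = 172.9000
r_1 = 107.7900 / 172.9000 = 0.623

0.623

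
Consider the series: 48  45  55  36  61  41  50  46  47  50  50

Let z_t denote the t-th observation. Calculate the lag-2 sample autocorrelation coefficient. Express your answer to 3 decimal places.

Mean z̄ = (48 + 45 + 55 + 36 + 61 + 41 + 50 + 46 + 47 + 50 + 50)/11 = 48.0909
Numerator Σ_{t=1}^{9}(z_t−z̄)(z_{t+2}−z̄) = 242.9835
Denominator Σ(z_t−z̄)² = 436.9091
r_2 = 242.9835 / 436.9091 = 0.556

0.556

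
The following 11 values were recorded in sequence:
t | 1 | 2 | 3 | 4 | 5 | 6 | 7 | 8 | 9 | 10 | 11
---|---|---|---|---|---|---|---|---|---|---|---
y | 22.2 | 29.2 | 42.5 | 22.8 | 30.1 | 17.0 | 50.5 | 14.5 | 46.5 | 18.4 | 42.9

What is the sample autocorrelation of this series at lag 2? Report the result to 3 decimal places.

0.557

Mean ȳ = (22.2 + 29.2 + 42.5 + 22.8 + 30.1 + 17.0 + 50.5 + 14.5 + 46.5 + 18.4 + 42.9)/11 = 30.6000
Numerator Σ_{t=1}^{9}(y_t−ȳ)(y_{t+2}−ȳ) = 928.5000
Denominator Σ(y_t−ȳ)² = 1668.3400
r_2 = 928.5000 / 1668.3400 = 0.557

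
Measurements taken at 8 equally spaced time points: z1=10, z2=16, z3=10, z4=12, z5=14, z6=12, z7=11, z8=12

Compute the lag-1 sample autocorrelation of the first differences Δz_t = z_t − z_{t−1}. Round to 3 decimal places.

First differences Δz: 6, -6, 2, 2, -2, -1, 1
Mean of differences = 0.2857
Numerator Σ(Δz_t−Δz̄)(Δz_{t+1}−Δz̄) = -45.6531
Denominator Σ(Δz_t−Δz̄)² = 85.4286
r_1(Δz) = -45.6531 / 85.4286 = -0.534

-0.534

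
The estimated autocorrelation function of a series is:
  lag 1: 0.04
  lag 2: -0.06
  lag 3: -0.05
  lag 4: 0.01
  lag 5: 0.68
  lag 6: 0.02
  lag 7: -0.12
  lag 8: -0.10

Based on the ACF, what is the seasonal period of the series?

The largest autocorrelation is r_5 = 0.68; the remaining lags stay at or below 0.04.
The dominant spike at lag 5 indicates a seasonal period of 5.

5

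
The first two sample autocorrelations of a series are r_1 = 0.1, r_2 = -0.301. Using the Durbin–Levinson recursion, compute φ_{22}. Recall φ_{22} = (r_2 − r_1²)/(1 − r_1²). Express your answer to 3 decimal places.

-0.314

φ_{22} = (r_2 − r_1²) / (1 − r_1²)
r_1² = (0.1)² = 0.01
Numerator = -0.301 − 0.0100 = -0.3110; denominator = 1 − 0.0100 = 0.9900
φ_{22} = -0.3110 / 0.9900 = -0.314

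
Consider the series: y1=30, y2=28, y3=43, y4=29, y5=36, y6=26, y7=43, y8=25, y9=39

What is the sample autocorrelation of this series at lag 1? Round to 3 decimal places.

-0.750

Mean ȳ = (30 + 28 + 43 + 29 + 36 + 26 + 43 + 25 + 39)/9 = 33.2222
Numerator Σ_{t=1}^{8}(y_t−ȳ)(y_{t+1}−ȳ) = -305.8272
Denominator Σ(y_t−ȳ)² = 407.5556
r_1 = -305.8272 / 407.5556 = -0.750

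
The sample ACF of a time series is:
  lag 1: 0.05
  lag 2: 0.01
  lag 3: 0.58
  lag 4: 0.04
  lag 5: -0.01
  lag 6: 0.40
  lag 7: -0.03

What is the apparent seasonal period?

3

The largest autocorrelation is r_3 = 0.58, with a weaker echo at lag 6 (0.40); the remaining lags stay at or below 0.05.
The dominant spike at lag 3 indicates a seasonal period of 3.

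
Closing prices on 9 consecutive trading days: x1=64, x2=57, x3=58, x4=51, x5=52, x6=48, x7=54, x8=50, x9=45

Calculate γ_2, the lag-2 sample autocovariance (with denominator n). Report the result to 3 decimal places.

6.483

Mean x̄ = (64 + 57 + 58 + 51 + 52 + 48 + 54 + 50 + 45)/9 = 53.2222
Σ_{t=1}^{7}(x_t−x̄)(x_{t+2}−x̄) = 58.3457
γ_2 = 58.3457 / 9 = 6.483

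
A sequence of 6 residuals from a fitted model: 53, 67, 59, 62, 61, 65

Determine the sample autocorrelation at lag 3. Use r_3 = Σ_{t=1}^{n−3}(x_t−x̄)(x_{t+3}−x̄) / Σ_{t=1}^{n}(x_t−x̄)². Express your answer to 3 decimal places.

Mean x̄ = (53 + 67 + 59 + 62 + 61 + 65)/6 = 61.1667
Deviations from mean: -8.1667, 5.8333, -2.1667, 0.8333, -0.1667, 3.8333
Numerator Σ_{t=1}^{3}(x_t−x̄)(x_{t+3}−x̄) = -16.0833
Denominator Σ(x_t−x̄)² = 120.8333
r_3 = -16.0833 / 120.8333 = -0.133

-0.133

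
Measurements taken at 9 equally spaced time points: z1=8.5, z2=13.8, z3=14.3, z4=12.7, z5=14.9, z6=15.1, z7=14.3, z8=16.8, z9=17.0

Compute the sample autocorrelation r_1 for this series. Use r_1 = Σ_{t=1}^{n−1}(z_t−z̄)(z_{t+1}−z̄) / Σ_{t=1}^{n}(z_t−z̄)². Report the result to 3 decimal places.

0.185

Mean z̄ = (8.5 + 13.8 + 14.3 + 12.7 + 14.9 + 15.1 + 14.3 + 16.8 + 17.0)/9 = 14.1556
Numerator Σ_{t=1}^{8}(z_t−z̄)(z_{t+1}−z̄) = 9.4091
Denominator Σ(z_t−z̄)² = 50.8022
r_1 = 9.4091 / 50.8022 = 0.185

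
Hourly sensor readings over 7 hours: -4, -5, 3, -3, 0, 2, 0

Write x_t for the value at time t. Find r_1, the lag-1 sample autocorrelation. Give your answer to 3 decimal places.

-0.143

Mean x̄ = (-4 − 5 + 3 − 3 + 0 + 2 + 0)/7 = -1.0000
Deviations from mean: -3.0000, -4.0000, 4.0000, -2.0000, 1.0000, 3.0000, 1.0000
Numerator Σ_{t=1}^{6}(x_t−x̄)(x_{t+1}−x̄) = -8.0000
Denominator Σ(x_t−x̄)² = 56.0000
r_1 = -8.0000 / 56.0000 = -0.143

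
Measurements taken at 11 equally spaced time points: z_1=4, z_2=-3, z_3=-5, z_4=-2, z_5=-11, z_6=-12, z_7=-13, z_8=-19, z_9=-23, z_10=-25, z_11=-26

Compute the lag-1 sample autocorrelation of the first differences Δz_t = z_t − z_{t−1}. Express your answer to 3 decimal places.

First differences Δz: -7, -2, 3, -9, -1, -1, -6, -4, -2, -1
Mean of differences = -3.0000
Numerator Σ(Δz_t−Δz̄)(Δz_{t+1}−Δz̄) = -44.0000
Denominator Σ(Δz_t−Δz̄)² = 112.0000
r_1(Δz) = -44.0000 / 112.0000 = -0.393

-0.393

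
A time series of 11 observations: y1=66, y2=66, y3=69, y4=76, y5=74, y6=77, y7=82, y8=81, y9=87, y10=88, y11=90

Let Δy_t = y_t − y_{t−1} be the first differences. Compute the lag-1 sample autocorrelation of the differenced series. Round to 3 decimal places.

-0.567

First differences Δy: 0, 3, 7, -2, 3, 5, -1, 6, 1, 2
Mean of differences = 2.4000
Numerator Σ(Δy_t−Δȳ)(Δy_{t+1}−Δȳ) = -45.5600
Denominator Σ(Δy_t−Δȳ)² = 80.4000
r_1(Δy) = -45.5600 / 80.4000 = -0.567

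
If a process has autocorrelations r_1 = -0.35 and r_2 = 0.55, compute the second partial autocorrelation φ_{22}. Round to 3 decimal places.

0.487

φ_{22} = (r_2 − r_1²) / (1 − r_1²)
r_1² = (-0.35)² = 0.1225
Numerator = 0.55 − 0.1225 = 0.4275; denominator = 1 − 0.1225 = 0.8775
φ_{22} = 0.4275 / 0.8775 = 0.487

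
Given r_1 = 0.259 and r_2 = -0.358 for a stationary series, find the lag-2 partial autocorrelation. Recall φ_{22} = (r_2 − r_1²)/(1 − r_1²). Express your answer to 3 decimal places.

-0.456

φ_{22} = (r_2 − r_1²) / (1 − r_1²)
r_1² = (0.259)² = 0.067081
Numerator = -0.358 − 0.0671 = -0.4251; denominator = 1 − 0.0671 = 0.9329
φ_{22} = -0.4251 / 0.9329 = -0.456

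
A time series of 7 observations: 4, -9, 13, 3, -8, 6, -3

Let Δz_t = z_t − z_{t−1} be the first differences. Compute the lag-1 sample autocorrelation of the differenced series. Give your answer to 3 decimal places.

First differences Δz: -13, 22, -10, -11, 14, -9
Mean of differences = -1.1667
Numerator Σ(Δz_t−Δz̄)(Δz_{t+1}−Δz̄) = -659.8611
Denominator Σ(Δz_t−Δz̄)² = 1142.8333
r_1(Δz) = -659.8611 / 1142.8333 = -0.577

-0.577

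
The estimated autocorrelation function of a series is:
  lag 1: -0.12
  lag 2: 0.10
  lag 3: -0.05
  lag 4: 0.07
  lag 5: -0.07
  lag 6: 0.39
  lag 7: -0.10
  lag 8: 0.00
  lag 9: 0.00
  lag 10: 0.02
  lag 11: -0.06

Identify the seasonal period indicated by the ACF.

6

The largest autocorrelation is r_6 = 0.39; the remaining lags stay at or below 0.10.
The dominant spike at lag 6 indicates a seasonal period of 6.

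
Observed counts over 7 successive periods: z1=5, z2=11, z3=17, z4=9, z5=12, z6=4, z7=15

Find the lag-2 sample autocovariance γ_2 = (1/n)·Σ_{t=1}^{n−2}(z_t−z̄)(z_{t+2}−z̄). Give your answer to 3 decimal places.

Mean z̄ = (5 + 11 + 17 + 9 + 12 + 4 + 15)/7 = 10.4286
Deviations: -5.4286, 0.5714, 6.5714, -1.4286, 1.5714, -6.4286, 4.5714
Σ_{t=1}^{5}(z_t−z̄)(z_{t+2}−z̄) = -9.7959
γ_2 = -9.7959 / 7 = -1.399

-1.399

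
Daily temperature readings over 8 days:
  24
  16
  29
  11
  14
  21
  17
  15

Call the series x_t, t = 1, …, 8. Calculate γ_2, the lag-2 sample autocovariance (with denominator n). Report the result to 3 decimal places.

Mean x̄ = (24 + 16 + 29 + 11 + 14 + 21 + 17 + 15)/8 = 18.3750
Deviations: 5.6250, -2.3750, 10.6250, -7.3750, -4.3750, 2.6250, -1.3750, -3.3750
Σ_{t=1}^{6}(x_t−x̄)(x_{t+2}−x̄) = 8.5938
γ_2 = 8.5938 / 8 = 1.074

1.074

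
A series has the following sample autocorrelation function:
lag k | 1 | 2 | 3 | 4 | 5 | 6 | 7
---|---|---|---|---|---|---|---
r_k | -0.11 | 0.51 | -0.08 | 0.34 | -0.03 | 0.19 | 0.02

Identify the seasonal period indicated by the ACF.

2

The largest autocorrelation is r_2 = 0.51, with weaker echoes at lags 4 (0.34) and 6 (0.19); the remaining lags stay at or below 0.02.
The dominant spike at lag 2 indicates a seasonal period of 2.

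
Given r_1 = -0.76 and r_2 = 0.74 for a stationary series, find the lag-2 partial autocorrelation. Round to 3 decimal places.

0.384

φ_{22} = (r_2 − r_1²) / (1 − r_1²)
r_1² = (-0.76)² = 0.5776
Numerator = 0.74 − 0.5776 = 0.1624; denominator = 1 − 0.5776 = 0.4224
φ_{22} = 0.1624 / 0.4224 = 0.384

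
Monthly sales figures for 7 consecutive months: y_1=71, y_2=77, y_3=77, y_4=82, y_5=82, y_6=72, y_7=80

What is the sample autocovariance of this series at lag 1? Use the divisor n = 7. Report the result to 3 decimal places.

-2.359

Mean ȳ = (71 + 77 + 77 + 82 + 82 + 72 + 80)/7 = 77.2857
Σ_{t=1}^{6}(y_t−ȳ)(y_{t+1}−ȳ) = -16.5102
γ_1 = -16.5102 / 7 = -2.359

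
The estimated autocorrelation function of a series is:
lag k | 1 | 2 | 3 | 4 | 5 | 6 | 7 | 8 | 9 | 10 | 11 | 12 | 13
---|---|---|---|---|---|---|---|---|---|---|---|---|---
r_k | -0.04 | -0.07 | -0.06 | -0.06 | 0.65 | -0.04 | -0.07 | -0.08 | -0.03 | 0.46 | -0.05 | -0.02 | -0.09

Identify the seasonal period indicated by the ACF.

The largest autocorrelation is r_5 = 0.65, with a weaker echo at lag 10 (0.46); the remaining lags stay at or below -0.02.
The dominant spike at lag 5 indicates a seasonal period of 5.

5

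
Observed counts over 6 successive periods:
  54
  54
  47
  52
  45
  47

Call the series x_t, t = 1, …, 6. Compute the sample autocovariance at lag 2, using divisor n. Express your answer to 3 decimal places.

0.796

Mean x̄ = (54 + 54 + 47 + 52 + 45 + 47)/6 = 49.8333
Deviations: 4.1667, 4.1667, -2.8333, 2.1667, -4.8333, -2.8333
Σ_{t=1}^{4}(x_t−x̄)(x_{t+2}−x̄) = 4.7778
γ_2 = 4.7778 / 6 = 0.796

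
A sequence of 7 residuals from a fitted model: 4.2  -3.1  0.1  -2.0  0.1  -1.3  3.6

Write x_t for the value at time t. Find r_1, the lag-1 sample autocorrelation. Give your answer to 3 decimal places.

Mean x̄ = (4.2 − 3.1 + 0.1 − 2.0 + 0.1 − 1.3 + 3.6)/7 = 0.2286
Deviations from mean: 3.9714, -3.3286, -0.1286, -2.2286, -0.1286, -1.5286, 3.3714
Numerator Σ_{t=1}^{6}(x_t−x̄)(x_{t+1}−x̄) = -17.1751
Denominator Σ(x_t−x̄)² = 45.5543
r_1 = -17.1751 / 45.5543 = -0.377

-0.377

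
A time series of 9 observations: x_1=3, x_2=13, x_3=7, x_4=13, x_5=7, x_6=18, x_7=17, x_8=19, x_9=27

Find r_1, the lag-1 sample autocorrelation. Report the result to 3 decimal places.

0.216

Mean x̄ = (3 + 13 + 7 + 13 + 7 + 18 + 17 + 19 + 27)/9 = 13.7778
Numerator Σ_{t=1}^{8}(x_t−x̄)(x_{t+1}−x̄) = 95.0617
Denominator Σ(x_t−x̄)² = 439.5556
r_1 = 95.0617 / 439.5556 = 0.216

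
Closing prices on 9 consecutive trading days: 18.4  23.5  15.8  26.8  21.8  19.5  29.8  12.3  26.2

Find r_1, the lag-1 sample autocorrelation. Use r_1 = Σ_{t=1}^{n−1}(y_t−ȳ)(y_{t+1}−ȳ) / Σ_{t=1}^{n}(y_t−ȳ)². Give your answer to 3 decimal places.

Mean ȳ = (18.4 + 23.5 + 15.8 + 26.8 + 21.8 + 19.5 + 29.8 + 12.3 + 26.2)/9 = 21.5667
Numerator Σ_{t=1}^{8}(y_t−ȳ)(y_{t+1}−ȳ) = -182.9578
Denominator Σ(y_t−ȳ)² = 253.8600
r_1 = -182.9578 / 253.8600 = -0.721

-0.721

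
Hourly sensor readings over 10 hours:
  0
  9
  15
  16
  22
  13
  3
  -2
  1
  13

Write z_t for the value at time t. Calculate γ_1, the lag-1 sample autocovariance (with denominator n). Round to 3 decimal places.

28.300

Mean z̄ = (0 + 9 + 15 + 16 + 22 + 13 + 3 − 2 + 1 + 13)/10 = 9.0000
Σ_{t=1}^{9}(z_t−z̄)(z_{t+1}−z̄) = 283.0000
γ_1 = 283.0000 / 10 = 28.300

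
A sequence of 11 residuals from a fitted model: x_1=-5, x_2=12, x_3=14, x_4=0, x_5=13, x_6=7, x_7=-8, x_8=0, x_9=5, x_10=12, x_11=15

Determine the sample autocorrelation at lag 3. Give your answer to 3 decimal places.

0.026

Mean x̄ = (-5 + 12 + 14 + 0 + 13 + 7 − 8 + 0 + 5 + 12 + 15)/11 = 5.9091
Numerator Σ_{t=1}^{8}(x_t−x̄)(x_{t+3}−x̄) = 17.3388
Denominator Σ(x_t−x̄)² = 656.9091
r_3 = 17.3388 / 656.9091 = 0.026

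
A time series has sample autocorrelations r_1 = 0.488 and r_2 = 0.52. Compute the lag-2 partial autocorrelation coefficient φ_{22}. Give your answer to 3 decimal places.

φ_{22} = (r_2 − r_1²) / (1 − r_1²)
r_1² = (0.488)² = 0.238144
Numerator = 0.52 − 0.2381 = 0.2819; denominator = 1 − 0.2381 = 0.7619
φ_{22} = 0.2819 / 0.7619 = 0.370

0.370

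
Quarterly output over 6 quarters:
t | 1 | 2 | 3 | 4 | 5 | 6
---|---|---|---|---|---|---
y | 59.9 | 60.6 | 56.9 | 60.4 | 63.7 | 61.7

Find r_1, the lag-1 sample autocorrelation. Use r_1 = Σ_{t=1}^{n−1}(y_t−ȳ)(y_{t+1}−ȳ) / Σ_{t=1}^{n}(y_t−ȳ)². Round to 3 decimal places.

Mean ȳ = (59.9 + 60.6 + 56.9 + 60.4 + 63.7 + 61.7)/6 = 60.5333
Deviations from mean: -0.6333, 0.0667, -3.6333, -0.1333, 3.1667, 1.1667
Numerator Σ_{t=1}^{5}(y_t−ȳ)(y_{t+1}−ȳ) = 3.4722
Denominator Σ(y_t−ȳ)² = 25.0133
r_1 = 3.4722 / 25.0133 = 0.139

0.139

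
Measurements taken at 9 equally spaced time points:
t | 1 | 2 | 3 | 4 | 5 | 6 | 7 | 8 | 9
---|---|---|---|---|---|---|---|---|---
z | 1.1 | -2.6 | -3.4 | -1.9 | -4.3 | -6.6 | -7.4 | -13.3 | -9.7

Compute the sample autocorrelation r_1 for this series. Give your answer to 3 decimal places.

0.556

Mean z̄ = (1.1 − 2.6 − 3.4 − 1.9 − 4.3 − 6.6 − 7.4 − 13.3 − 9.7)/9 = -5.3444
Numerator Σ_{t=1}^{8}(z_t−z̄)(z_{t+1}−z̄) = 85.5914
Denominator Σ(z_t−z̄)² = 153.8622
r_1 = 85.5914 / 153.8622 = 0.556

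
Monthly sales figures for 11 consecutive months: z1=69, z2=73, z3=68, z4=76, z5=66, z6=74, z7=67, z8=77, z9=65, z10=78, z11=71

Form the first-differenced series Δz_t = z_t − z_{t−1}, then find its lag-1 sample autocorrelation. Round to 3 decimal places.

First differences Δz: 4, -5, 8, -10, 8, -7, 10, -12, 13, -7
Mean of differences = 0.2000
Numerator Σ(Δz_t−Δz̄)(Δz_{t+1}−Δz̄) = -714.0400
Denominator Σ(Δz_t−Δz̄)² = 779.6000
r_1(Δz) = -714.0400 / 779.6000 = -0.916

-0.916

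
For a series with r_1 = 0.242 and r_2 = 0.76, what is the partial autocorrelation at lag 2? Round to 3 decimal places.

0.745

φ_{22} = (r_2 − r_1²) / (1 − r_1²)
r_1² = (0.242)² = 0.058564
Numerator = 0.76 − 0.0586 = 0.7014; denominator = 1 − 0.0586 = 0.9414
φ_{22} = 0.7014 / 0.9414 = 0.745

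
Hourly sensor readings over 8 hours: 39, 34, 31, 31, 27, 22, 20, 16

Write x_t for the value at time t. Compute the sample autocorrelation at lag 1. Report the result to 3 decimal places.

0.570

Mean x̄ = (39 + 34 + 31 + 31 + 27 + 22 + 20 + 16)/8 = 27.5000
Numerator Σ_{t=1}^{7}(x_t−x̄)(x_{t+1}−x̄) = 238.2500
Denominator Σ(x_t−x̄)² = 418.0000
r_1 = 238.2500 / 418.0000 = 0.570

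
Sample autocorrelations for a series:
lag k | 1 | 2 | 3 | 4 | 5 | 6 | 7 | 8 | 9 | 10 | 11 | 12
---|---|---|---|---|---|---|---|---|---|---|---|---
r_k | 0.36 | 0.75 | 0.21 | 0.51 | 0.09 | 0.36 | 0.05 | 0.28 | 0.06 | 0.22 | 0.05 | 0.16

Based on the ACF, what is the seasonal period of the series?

2

The largest autocorrelation is r_2 = 0.75, with a weaker echo at lag 4 (0.51); the remaining lags stay at or below 0.36.
The dominant spike at lag 2 indicates a seasonal period of 2.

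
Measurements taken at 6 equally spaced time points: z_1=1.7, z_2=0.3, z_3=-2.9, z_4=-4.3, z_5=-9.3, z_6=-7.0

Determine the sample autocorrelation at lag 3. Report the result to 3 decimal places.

-0.321

Mean z̄ = (1.7 + 0.3 − 2.9 − 4.3 − 9.3 − 7.0)/6 = -3.5833
Σ(z_t−z̄)(z_{t+3}−z̄) = (-3.7864) + (-22.1997) + (-2.3347) = -28.3208
Denominator Σ(z_t−z̄)² = 88.3283
r_3 = -28.3208 / 88.3283 = -0.321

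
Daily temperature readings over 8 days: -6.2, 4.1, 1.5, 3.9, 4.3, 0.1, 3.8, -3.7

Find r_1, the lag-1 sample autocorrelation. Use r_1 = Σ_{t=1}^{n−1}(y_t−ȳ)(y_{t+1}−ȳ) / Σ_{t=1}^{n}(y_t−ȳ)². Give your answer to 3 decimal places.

-0.252

Mean ȳ = (-6.2 + 4.1 + 1.5 + 3.9 + 4.3 + 0.1 + 3.8 − 3.7)/8 = 0.9750
Deviations from mean: -7.1750, 3.1250, 0.5250, 2.9250, 3.3250, -0.8750, 2.8250, -4.6750
Numerator Σ_{t=1}^{7}(y_t−ȳ)(y_{t+1}−ȳ) = -28.1081
Denominator Σ(y_t−ȳ)² = 111.7350
r_1 = -28.1081 / 111.7350 = -0.252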